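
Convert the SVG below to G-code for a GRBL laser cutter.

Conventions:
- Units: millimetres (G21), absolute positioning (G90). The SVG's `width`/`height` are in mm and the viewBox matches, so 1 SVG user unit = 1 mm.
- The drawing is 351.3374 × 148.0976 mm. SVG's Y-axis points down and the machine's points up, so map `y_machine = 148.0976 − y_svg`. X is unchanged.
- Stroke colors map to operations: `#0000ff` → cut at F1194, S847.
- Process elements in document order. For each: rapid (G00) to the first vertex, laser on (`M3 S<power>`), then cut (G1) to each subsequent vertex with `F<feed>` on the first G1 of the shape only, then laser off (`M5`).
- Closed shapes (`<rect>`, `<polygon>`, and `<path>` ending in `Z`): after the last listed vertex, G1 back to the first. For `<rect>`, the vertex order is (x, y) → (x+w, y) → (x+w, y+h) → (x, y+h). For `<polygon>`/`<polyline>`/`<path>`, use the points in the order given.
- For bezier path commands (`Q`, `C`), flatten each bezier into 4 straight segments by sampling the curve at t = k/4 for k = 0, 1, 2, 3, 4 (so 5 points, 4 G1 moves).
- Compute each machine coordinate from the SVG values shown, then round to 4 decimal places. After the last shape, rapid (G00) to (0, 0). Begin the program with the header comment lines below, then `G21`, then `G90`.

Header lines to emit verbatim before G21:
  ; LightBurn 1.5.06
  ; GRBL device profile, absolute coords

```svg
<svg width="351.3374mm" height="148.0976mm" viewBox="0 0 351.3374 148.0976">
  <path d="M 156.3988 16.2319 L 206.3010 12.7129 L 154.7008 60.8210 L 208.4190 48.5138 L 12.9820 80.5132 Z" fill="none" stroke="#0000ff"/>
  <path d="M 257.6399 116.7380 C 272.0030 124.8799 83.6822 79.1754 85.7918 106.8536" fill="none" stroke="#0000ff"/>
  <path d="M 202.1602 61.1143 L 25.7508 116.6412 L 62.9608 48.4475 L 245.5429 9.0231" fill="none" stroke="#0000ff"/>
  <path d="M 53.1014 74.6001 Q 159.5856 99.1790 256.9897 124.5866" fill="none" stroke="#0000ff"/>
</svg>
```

Since the viewBox matches the mm dimensions, user units are millimetres directly. The only transform is the Y-flip y_m = 148.0976 − y_svg.

Shape 1 is a closed polygon drawn with `<path>`. Its stroke #0000ff means cut at S847, F1194. After flipping Y the toolpath is (156.3988,131.8657) → (206.3010,135.3847) → (154.7008,87.2766) → (208.4190,99.5838) → (12.9820,67.5844) → (156.3988,131.8657), returning to the start.

Shape 2 is a cubic bezier drawn with `<path>`. Its stroke #0000ff means cut at S847, F1194. After flipping Y the toolpath is (257.6399,31.3596) → (236.5514,33.3614) → (176.3109,43.6279) → (113.7729,50.2313) → (85.7918,41.2440).

Shape 3 is a open polyline drawn with `<path>`. Its stroke #0000ff means cut at S847, F1194. After flipping Y the toolpath is (202.1602,86.9833) → (25.7508,31.4564) → (62.9608,99.6501) → (245.5429,139.0745).

Shape 4 is a quadratic bezier drawn with `<path>`. Its stroke #0000ff means cut at S847, F1194. After flipping Y the toolpath is (53.1014,73.4975) → (105.7760,61.1563) → (157.3156,48.7114) → (207.7201,36.1630) → (256.9897,23.5110).

; LightBurn 1.5.06
; GRBL device profile, absolute coords
G21
G90
G00 X156.3988 Y131.8657
M3 S847
G1 X206.3010 Y135.3847 F1194
G1 X154.7008 Y87.2766
G1 X208.4190 Y99.5838
G1 X12.9820 Y67.5844
G1 X156.3988 Y131.8657
M5
G00 X257.6399 Y31.3596
M3 S847
G1 X236.5514 Y33.3614 F1194
G1 X176.3109 Y43.6279
G1 X113.7729 Y50.2313
G1 X85.7918 Y41.2440
M5
G00 X202.1602 Y86.9833
M3 S847
G1 X25.7508 Y31.4564 F1194
G1 X62.9608 Y99.6501
G1 X245.5429 Y139.0745
M5
G00 X53.1014 Y73.4975
M3 S847
G1 X105.7760 Y61.1563 F1194
G1 X157.3156 Y48.7114
G1 X207.7201 Y36.1630
G1 X256.9897 Y23.5110
M5
G00 X0.0000 Y0.0000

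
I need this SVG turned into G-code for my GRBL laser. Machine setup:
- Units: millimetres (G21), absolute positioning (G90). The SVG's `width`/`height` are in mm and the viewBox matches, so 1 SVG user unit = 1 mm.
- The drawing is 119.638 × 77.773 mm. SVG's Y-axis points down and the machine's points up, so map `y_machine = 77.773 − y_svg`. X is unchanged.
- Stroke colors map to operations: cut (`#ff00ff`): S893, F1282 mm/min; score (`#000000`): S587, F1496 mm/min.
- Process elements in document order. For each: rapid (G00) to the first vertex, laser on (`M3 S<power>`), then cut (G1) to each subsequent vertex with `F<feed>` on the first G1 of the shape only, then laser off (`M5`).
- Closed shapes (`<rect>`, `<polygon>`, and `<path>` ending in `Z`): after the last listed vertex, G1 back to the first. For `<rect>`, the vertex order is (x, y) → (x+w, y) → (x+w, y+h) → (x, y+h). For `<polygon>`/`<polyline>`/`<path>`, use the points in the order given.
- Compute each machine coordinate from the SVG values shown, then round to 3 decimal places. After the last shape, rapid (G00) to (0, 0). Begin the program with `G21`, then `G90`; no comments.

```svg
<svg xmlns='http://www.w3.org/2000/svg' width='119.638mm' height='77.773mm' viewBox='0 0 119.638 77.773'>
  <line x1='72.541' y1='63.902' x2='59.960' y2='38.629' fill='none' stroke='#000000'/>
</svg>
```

Since the viewBox matches the mm dimensions, user units are millimetres directly. The only transform is the Y-flip y_m = 77.773 − y_svg.

Shape 1 is a line segment drawn with `<line>`. Its stroke #000000 means score at S587, F1496. After flipping Y the toolpath is (72.541,13.871) → (59.960,39.144).

G21
G90
G00 X72.541 Y13.871
M3 S587
G1 X59.960 Y39.144 F1496
M5
G00 X0.000 Y0.000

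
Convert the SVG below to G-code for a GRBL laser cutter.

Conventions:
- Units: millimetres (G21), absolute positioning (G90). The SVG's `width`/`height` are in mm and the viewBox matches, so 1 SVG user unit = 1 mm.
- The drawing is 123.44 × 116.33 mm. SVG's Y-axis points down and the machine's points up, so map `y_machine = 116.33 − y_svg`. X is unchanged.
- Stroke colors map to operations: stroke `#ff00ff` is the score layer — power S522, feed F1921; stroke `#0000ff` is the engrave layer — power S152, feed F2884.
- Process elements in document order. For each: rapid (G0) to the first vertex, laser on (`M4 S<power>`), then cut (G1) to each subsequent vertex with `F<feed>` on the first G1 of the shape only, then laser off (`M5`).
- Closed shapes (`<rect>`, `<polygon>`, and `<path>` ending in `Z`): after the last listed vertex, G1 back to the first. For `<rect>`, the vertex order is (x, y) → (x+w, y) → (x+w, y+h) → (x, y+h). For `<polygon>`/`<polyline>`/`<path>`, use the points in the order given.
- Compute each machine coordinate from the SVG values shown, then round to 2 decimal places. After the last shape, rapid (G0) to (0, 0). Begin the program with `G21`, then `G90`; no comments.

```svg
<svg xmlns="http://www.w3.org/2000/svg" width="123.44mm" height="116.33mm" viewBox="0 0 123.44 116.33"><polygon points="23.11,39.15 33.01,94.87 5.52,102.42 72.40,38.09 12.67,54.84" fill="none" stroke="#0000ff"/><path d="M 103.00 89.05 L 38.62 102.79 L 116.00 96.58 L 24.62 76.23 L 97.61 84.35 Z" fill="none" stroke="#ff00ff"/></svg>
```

viewBox `0 0 123.44 116.33` with mm width/height → 1 unit = 1 mm. Flip: y_m = 116.33 − y_svg.

**Shape 1** — `<polygon>` closed polygon, stroke `#0000ff` → engrave (S152, F2884). Machine vertices: (23.11,77.18) → (33.01,21.46) → (5.52,13.91) → (72.40,78.24) → (12.67,61.49) → (23.11,77.18). Closed: final G1 returns to the first vertex.

**Shape 2** — `<path>` closed polygon, stroke `#ff00ff` → score (S522, F1921). Machine vertices: (103.00,27.28) → (38.62,13.54) → (116.00,19.75) → (24.62,40.10) → (97.61,31.98) → (103.00,27.28). Closed: final G1 returns to the first vertex.

G21
G90
G0 X23.11 Y77.18
M4 S152
G1 X33.01 Y21.46 F2884
G1 X5.52 Y13.91
G1 X72.40 Y78.24
G1 X12.67 Y61.49
G1 X23.11 Y77.18
M5
G0 X103.00 Y27.28
M4 S522
G1 X38.62 Y13.54 F1921
G1 X116.00 Y19.75
G1 X24.62 Y40.10
G1 X97.61 Y31.98
G1 X103.00 Y27.28
M5
G0 X0.00 Y0.00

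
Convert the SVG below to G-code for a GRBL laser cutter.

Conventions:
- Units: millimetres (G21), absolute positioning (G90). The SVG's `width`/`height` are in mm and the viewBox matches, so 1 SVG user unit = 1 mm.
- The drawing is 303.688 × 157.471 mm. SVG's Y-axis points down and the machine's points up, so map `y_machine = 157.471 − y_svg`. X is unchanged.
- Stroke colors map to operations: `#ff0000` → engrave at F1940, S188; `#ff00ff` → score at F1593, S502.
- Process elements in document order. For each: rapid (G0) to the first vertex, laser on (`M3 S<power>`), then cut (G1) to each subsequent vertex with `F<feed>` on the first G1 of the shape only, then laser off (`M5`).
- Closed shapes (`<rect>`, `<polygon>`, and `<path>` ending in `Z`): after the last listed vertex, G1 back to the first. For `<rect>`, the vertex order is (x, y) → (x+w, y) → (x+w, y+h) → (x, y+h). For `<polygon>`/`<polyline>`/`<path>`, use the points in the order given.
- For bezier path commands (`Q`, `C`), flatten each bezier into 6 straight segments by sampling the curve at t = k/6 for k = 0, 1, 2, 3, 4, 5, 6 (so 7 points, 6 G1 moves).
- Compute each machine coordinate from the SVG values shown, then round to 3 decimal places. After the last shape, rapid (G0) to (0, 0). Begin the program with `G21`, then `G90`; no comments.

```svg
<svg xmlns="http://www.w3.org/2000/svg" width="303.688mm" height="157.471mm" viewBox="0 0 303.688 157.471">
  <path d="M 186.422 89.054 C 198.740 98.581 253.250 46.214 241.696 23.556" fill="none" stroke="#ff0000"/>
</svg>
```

G21
G90
G0 X186.422 Y68.417
M3 S188
G1 X195.596 Y68.387 F1940
G1 X208.795 Y76.129
G1 X223.011 Y89.097
G1 X235.238 Y104.747
G1 X242.469 Y120.534
G1 X241.696 Y133.915
M5
G0 X0.000 Y0.000

Since the viewBox matches the mm dimensions, user units are millimetres directly. The only transform is the Y-flip y_m = 157.471 − y_svg.

Shape 1 is a cubic bezier drawn with `<path>`. Its stroke #ff0000 means engrave at S188, F1940. After flipping Y the toolpath is (186.422,68.417) → (195.596,68.387) → (208.795,76.129) → (223.011,89.097) → (235.238,104.747) → (242.469,120.534) → (241.696,133.915).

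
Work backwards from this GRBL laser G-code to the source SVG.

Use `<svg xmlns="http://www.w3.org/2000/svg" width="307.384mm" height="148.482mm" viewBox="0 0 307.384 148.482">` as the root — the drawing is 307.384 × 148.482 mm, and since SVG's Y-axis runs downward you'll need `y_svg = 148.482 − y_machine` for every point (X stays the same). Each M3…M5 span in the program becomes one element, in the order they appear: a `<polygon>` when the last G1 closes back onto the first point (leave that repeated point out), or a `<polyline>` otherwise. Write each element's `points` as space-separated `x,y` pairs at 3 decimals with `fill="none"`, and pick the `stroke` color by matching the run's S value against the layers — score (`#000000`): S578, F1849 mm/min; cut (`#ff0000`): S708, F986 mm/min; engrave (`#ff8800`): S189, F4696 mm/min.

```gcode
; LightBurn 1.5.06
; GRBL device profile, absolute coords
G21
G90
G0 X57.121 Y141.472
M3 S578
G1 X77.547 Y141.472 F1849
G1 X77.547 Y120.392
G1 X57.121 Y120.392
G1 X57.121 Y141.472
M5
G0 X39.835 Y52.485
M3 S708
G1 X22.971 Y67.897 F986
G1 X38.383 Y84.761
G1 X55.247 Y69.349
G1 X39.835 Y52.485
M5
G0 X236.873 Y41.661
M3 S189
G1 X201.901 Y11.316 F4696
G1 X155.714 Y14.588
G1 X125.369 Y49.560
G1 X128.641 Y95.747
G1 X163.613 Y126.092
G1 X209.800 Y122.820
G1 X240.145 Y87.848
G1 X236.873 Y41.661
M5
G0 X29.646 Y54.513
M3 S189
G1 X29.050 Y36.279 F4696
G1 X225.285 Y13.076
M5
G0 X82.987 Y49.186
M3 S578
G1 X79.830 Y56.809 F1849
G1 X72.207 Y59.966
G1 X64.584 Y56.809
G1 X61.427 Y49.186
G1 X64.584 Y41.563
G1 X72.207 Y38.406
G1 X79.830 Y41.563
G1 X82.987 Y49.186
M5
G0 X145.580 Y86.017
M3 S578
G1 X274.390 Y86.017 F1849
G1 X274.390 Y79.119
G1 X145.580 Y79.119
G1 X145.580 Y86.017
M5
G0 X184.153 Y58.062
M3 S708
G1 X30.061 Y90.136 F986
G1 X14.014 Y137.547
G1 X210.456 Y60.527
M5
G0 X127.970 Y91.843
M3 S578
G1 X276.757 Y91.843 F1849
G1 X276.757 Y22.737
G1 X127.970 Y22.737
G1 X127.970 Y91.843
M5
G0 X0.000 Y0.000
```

Machine Y-up, SVG Y-down with viewBox height 148.482, so y_svg = 148.482 − y_machine; X carries over.

Run 1: S578 ⇒ score layer `#000000`. The run returns to its start, so emit a `<polygon>` with points (Y-flipped): 57.121,7.010 77.547,7.010 77.547,28.090 57.121,28.090.

Run 2: the run's S708 means `#ff0000` (cut). The run returns to its start, so emit a `<polygon>` with points (Y-flipped): 39.835,95.997 22.971,80.585 38.383,63.721 55.247,79.133.

Run 3: the run's S189 means `#ff8800` (engrave). The run returns to its start, so emit a `<polygon>` with points (Y-flipped): 236.873,106.821 201.901,137.166 155.714,133.894 125.369,98.922 128.641,52.735 163.613,22.390 209.800,25.662 240.145,60.634.

Run 4: S189 ⇒ engrave layer `#ff8800`. The run is open, so emit a `<polyline>` with points (Y-flipped): 29.646,93.969 29.050,112.203 225.285,135.406.

Run 5: S578 ⇒ score layer `#000000`. The run returns to its start, so emit a `<polygon>` with points (Y-flipped): 82.987,99.296 79.830,91.673 72.207,88.516 64.584,91.673 61.427,99.296 64.584,106.919 72.207,110.076 79.830,106.919.

Run 6: the run's S578 means `#000000` (score). The run returns to its start, so emit a `<polygon>` with points (Y-flipped): 145.580,62.465 274.390,62.465 274.390,69.363 145.580,69.363.

Run 7: power S708 maps to stroke `#ff0000` (cut). The run is open, so emit a `<polyline>` with points (Y-flipped): 184.153,90.420 30.061,58.346 14.014,10.935 210.456,87.955.

Run 8: power S578 maps to stroke `#000000` (score). The run returns to its start, so emit a `<polygon>` with points (Y-flipped): 127.970,56.639 276.757,56.639 276.757,125.745 127.970,125.745.

<svg xmlns="http://www.w3.org/2000/svg" width="307.384mm" height="148.482mm" viewBox="0 0 307.384 148.482">
  <polygon points="57.121,7.010 77.547,7.010 77.547,28.090 57.121,28.090" fill="none" stroke="#000000"/>
  <polygon points="39.835,95.997 22.971,80.585 38.383,63.721 55.247,79.133" fill="none" stroke="#ff0000"/>
  <polygon points="236.873,106.821 201.901,137.166 155.714,133.894 125.369,98.922 128.641,52.735 163.613,22.390 209.800,25.662 240.145,60.634" fill="none" stroke="#ff8800"/>
  <polyline points="29.646,93.969 29.050,112.203 225.285,135.406" fill="none" stroke="#ff8800"/>
  <polygon points="82.987,99.296 79.830,91.673 72.207,88.516 64.584,91.673 61.427,99.296 64.584,106.919 72.207,110.076 79.830,106.919" fill="none" stroke="#000000"/>
  <polygon points="145.580,62.465 274.390,62.465 274.390,69.363 145.580,69.363" fill="none" stroke="#000000"/>
  <polyline points="184.153,90.420 30.061,58.346 14.014,10.935 210.456,87.955" fill="none" stroke="#ff0000"/>
  <polygon points="127.970,56.639 276.757,56.639 276.757,125.745 127.970,125.745" fill="none" stroke="#000000"/>
</svg>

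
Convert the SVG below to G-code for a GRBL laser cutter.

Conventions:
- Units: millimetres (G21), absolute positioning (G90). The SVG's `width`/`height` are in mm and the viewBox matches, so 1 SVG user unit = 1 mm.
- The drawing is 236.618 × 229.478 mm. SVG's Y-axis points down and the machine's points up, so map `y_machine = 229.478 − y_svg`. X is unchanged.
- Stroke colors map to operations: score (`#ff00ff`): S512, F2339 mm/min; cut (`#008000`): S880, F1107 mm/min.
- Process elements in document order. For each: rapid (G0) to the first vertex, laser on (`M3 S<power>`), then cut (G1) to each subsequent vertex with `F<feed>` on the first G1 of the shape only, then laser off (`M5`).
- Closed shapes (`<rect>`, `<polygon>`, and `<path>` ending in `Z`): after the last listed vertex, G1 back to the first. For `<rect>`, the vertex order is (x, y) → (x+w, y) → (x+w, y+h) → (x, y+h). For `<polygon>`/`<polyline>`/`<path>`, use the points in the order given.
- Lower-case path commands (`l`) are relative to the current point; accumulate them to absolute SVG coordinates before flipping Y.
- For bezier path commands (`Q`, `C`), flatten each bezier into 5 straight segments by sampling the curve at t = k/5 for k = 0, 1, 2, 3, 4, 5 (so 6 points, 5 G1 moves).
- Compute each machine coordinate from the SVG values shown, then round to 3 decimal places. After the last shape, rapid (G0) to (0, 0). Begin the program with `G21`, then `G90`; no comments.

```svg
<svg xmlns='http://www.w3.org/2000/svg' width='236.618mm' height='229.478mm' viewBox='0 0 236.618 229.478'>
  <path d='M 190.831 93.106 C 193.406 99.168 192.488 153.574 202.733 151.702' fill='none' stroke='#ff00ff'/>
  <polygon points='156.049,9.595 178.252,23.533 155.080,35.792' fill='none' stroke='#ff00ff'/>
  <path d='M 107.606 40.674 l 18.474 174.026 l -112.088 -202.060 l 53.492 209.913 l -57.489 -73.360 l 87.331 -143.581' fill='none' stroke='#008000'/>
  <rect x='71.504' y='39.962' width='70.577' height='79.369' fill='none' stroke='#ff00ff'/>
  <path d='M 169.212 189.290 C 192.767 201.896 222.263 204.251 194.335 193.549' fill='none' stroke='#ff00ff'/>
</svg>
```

1 u = 1 mm; y_m = 229.478 − y.

[1] `<path>` cubic bezier, #ff00ff→score S512 F2339: (190.831,136.372) → (192.074,127.770) → (193.182,112.588) → (194.859,95.847) → (197.808,82.569) → (202.733,77.776)

[2] `<polygon>` regular polygon, #ff00ff→score S512 F2339: (156.049,219.883) → (178.252,205.945) → (155.080,193.686) → (156.049,219.883) (closed)

[3] `<path>` open polyline, #008000→cut S880 F1107: (107.606,188.804) → (126.080,14.778) → (13.992,216.838) → (67.484,6.925) → (9.995,80.285) → (97.326,223.866)

[4] `<rect>` rectangle, #ff00ff→score S512 F2339: (71.504,189.516) → (142.081,189.516) → (142.081,110.147) → (71.504,110.147) → (71.504,189.516) (closed)

[5] `<path>` cubic bezier, #ff00ff→score S512 F2339: (169.212,40.188) → (183.551,33.877) → (196.274,30.161) → (204.340,29.174) → (204.708,31.052) → (194.335,35.929)

G21
G90
G0 X190.831 Y136.372
M3 S512
G1 X192.074 Y127.770 F2339
G1 X193.182 Y112.588
G1 X194.859 Y95.847
G1 X197.808 Y82.569
G1 X202.733 Y77.776
M5
G0 X156.049 Y219.883
M3 S512
G1 X178.252 Y205.945 F2339
G1 X155.080 Y193.686
G1 X156.049 Y219.883
M5
G0 X107.606 Y188.804
M3 S880
G1 X126.080 Y14.778 F1107
G1 X13.992 Y216.838
G1 X67.484 Y6.925
G1 X9.995 Y80.285
G1 X97.326 Y223.866
M5
G0 X71.504 Y189.516
M3 S512
G1 X142.081 Y189.516 F2339
G1 X142.081 Y110.147
G1 X71.504 Y110.147
G1 X71.504 Y189.516
M5
G0 X169.212 Y40.188
M3 S512
G1 X183.551 Y33.877 F2339
G1 X196.274 Y30.161
G1 X204.340 Y29.174
G1 X204.708 Y31.052
G1 X194.335 Y35.929
M5
G0 X0.000 Y0.000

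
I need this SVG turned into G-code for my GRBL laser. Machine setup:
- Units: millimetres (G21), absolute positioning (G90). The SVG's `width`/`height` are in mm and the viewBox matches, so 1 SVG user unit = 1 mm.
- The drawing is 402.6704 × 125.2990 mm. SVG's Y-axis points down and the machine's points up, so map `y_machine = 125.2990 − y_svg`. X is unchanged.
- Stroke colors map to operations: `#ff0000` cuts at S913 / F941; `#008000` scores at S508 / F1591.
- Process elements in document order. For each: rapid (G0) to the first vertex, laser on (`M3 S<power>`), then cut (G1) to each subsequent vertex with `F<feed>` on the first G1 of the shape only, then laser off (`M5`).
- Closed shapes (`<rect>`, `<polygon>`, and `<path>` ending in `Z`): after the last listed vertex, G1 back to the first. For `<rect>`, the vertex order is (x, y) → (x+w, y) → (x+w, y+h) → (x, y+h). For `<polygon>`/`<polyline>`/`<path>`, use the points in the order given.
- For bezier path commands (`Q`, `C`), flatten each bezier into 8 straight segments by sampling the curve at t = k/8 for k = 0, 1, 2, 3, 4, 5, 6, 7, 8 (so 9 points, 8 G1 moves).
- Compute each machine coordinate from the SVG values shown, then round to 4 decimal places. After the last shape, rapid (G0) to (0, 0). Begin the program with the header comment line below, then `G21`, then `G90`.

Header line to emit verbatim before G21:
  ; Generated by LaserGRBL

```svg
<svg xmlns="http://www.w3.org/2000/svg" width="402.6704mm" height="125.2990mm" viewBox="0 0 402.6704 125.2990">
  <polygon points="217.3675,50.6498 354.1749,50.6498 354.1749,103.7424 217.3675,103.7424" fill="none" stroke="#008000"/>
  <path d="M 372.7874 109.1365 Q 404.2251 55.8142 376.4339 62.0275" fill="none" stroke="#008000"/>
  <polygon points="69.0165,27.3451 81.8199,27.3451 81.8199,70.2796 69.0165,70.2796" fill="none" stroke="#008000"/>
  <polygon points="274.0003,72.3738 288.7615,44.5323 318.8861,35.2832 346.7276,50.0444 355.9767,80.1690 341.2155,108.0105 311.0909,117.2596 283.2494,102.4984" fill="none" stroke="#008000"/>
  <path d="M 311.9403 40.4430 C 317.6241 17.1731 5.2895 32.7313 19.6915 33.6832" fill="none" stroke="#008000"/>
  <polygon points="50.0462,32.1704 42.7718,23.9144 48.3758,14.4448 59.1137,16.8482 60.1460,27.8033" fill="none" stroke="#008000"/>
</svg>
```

; Generated by LaserGRBL
G21
G90
G0 X217.3675 Y74.6492
M3 S508
G1 X354.1749 Y74.6492 F1591
G1 X354.1749 Y21.5566
G1 X217.3675 Y21.5566
G1 X217.3675 Y74.6492
M5
G0 X372.7874 Y16.1625
M3 S508
G1 X379.7214 Y28.5628 F1591
G1 X384.8044 Y39.1027
G1 X388.0366 Y47.7820
G1 X389.4179 Y54.6009
G1 X388.9482 Y59.5593
G1 X386.6277 Y62.6572
G1 X382.4562 Y63.8946
G1 X376.4339 Y63.2715
M5
G0 X69.0165 Y97.9539
M3 S508
G1 X81.8199 Y97.9539 F1591
G1 X81.8199 Y55.0194
G1 X69.0165 Y55.0194
G1 X69.0165 Y97.9539
M5
G0 X274.0003 Y52.9252
M3 S508
G1 X288.7615 Y80.7667 F1591
G1 X318.8861 Y90.0158
G1 X346.7276 Y75.2546
G1 X355.9767 Y45.1300
G1 X341.2155 Y17.2885
G1 X311.0909 Y8.0394
G1 X283.2494 Y22.8006
G1 X274.0003 Y52.9252
M5
G0 X311.9403 Y84.8560
M3 S508
G1 X300.4239 Y91.8665 F1591
G1 X266.6490 Y95.8631
G1 X218.1713 Y97.4719
G1 X162.5466 Y97.3191
G1 X107.3305 Y96.0309
G1 X60.0788 Y94.2335
G1 X28.3472 Y92.5531
G1 X19.6915 Y91.6158
M5
G0 X50.0462 Y93.1286
M3 S508
G1 X42.7718 Y101.3846 F1591
G1 X48.3758 Y110.8542
G1 X59.1137 Y108.4508
G1 X60.1460 Y97.4957
G1 X50.0462 Y93.1286
M5
G0 X0.0000 Y0.0000

Since the viewBox matches the mm dimensions, user units are millimetres directly. The only transform is the Y-flip y_m = 125.2990 − y_svg.

Shape 1 is a rectangle drawn with `<polygon>`. Its stroke #008000 means score at S508, F1591. After flipping Y the toolpath is (217.3675,74.6492) → (354.1749,74.6492) → (354.1749,21.5566) → (217.3675,21.5566) → (217.3675,74.6492), returning to the start.

Shape 2 is a quadratic bezier drawn with `<path>`. Its stroke #008000 means score at S508, F1591. After flipping Y the toolpath is (372.7874,16.1625) → (379.7214,28.5628) → (384.8044,39.1027) → (388.0366,47.7820) → (389.4179,54.6009) → (388.9482,59.5593) → (386.6277,62.6572) → (382.4562,63.8946) → (376.4339,63.2715).

Shape 3 is a rectangle drawn with `<polygon>`. Its stroke #008000 means score at S508, F1591. After flipping Y the toolpath is (69.0165,97.9539) → (81.8199,97.9539) → (81.8199,55.0194) → (69.0165,55.0194) → (69.0165,97.9539), returning to the start.

Shape 4 is a regular polygon drawn with `<polygon>`. Its stroke #008000 means score at S508, F1591. After flipping Y the toolpath is (274.0003,52.9252) → (288.7615,80.7667) → (318.8861,90.0158) → (346.7276,75.2546) → (355.9767,45.1300) → (341.2155,17.2885) → (311.0909,8.0394) → (283.2494,22.8006) → (274.0003,52.9252), returning to the start.

Shape 5 is a cubic bezier drawn with `<path>`. Its stroke #008000 means score at S508, F1591. After flipping Y the toolpath is (311.9403,84.8560) → (300.4239,91.8665) → (266.6490,95.8631) → (218.1713,97.4719) → (162.5466,97.3191) → (107.3305,96.0309) → (60.0788,94.2335) → (28.3472,92.5531) → (19.6915,91.6158).

Shape 6 is a regular polygon drawn with `<polygon>`. Its stroke #008000 means score at S508, F1591. After flipping Y the toolpath is (50.0462,93.1286) → (42.7718,101.3846) → (48.3758,110.8542) → (59.1137,108.4508) → (60.1460,97.4957) → (50.0462,93.1286), returning to the start.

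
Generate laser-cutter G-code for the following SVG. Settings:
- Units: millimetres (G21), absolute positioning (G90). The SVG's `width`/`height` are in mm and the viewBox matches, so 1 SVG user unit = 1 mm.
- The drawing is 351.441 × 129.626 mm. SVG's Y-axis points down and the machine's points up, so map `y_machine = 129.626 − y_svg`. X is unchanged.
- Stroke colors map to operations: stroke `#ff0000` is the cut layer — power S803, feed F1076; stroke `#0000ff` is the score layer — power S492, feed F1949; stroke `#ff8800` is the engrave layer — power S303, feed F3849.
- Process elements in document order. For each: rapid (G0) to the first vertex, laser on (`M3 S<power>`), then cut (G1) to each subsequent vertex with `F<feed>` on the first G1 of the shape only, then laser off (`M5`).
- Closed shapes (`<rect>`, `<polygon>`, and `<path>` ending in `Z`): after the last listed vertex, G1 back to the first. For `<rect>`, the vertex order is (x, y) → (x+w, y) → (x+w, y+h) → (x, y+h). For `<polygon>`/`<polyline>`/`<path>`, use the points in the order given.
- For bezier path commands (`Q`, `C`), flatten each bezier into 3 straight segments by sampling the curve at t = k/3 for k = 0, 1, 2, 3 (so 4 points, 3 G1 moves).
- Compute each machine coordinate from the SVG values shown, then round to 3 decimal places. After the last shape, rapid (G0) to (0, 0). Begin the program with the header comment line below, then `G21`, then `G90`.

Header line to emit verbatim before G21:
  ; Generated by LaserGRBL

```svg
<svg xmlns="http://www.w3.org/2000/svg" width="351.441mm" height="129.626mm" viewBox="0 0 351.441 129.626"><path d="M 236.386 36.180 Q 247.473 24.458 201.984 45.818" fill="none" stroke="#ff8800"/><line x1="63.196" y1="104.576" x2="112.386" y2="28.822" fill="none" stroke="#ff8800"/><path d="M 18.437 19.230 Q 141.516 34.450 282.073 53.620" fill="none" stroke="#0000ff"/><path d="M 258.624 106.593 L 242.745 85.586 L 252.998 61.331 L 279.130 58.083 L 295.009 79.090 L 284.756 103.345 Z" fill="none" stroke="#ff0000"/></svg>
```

; Generated by LaserGRBL
G21
G90
G0 X236.386 Y93.446
M3 S303
G1 X237.491 Y97.585 F3849
G1 X226.024 Y94.372
G1 X201.984 Y83.808
M5
G0 X63.196 Y25.050
M3 S303
G1 X112.386 Y100.804 F3849
M5
G0 X18.437 Y110.396
M3 S492
G1 X102.432 Y99.810 F1949
G1 X190.310 Y88.347
G1 X282.073 Y76.006
M5
G0 X258.624 Y23.033
M3 S803
G1 X242.745 Y44.040 F1076
G1 X252.998 Y68.295
G1 X279.130 Y71.543
G1 X295.009 Y50.536
G1 X284.756 Y26.281
G1 X258.624 Y23.033
M5
G0 X0.000 Y0.000

Since the viewBox matches the mm dimensions, user units are millimetres directly. The only transform is the Y-flip y_m = 129.626 − y_svg.

Shape 1 is a quadratic bezier drawn with `<path>`. Its stroke #ff8800 means engrave at S303, F3849. After flipping Y the toolpath is (236.386,93.446) → (237.491,97.585) → (226.024,94.372) → (201.984,83.808).

Shape 2 is a line segment drawn with `<line>`. Its stroke #ff8800 means engrave at S303, F3849. After flipping Y the toolpath is (63.196,25.050) → (112.386,100.804).

Shape 3 is a quadratic bezier drawn with `<path>`. Its stroke #0000ff means score at S492, F1949. After flipping Y the toolpath is (18.437,110.396) → (102.432,99.810) → (190.310,88.347) → (282.073,76.006).

Shape 4 is a regular polygon drawn with `<path>`. Its stroke #ff0000 means cut at S803, F1076. After flipping Y the toolpath is (258.624,23.033) → (242.745,44.040) → (252.998,68.295) → (279.130,71.543) → (295.009,50.536) → (284.756,26.281) → (258.624,23.033), returning to the start.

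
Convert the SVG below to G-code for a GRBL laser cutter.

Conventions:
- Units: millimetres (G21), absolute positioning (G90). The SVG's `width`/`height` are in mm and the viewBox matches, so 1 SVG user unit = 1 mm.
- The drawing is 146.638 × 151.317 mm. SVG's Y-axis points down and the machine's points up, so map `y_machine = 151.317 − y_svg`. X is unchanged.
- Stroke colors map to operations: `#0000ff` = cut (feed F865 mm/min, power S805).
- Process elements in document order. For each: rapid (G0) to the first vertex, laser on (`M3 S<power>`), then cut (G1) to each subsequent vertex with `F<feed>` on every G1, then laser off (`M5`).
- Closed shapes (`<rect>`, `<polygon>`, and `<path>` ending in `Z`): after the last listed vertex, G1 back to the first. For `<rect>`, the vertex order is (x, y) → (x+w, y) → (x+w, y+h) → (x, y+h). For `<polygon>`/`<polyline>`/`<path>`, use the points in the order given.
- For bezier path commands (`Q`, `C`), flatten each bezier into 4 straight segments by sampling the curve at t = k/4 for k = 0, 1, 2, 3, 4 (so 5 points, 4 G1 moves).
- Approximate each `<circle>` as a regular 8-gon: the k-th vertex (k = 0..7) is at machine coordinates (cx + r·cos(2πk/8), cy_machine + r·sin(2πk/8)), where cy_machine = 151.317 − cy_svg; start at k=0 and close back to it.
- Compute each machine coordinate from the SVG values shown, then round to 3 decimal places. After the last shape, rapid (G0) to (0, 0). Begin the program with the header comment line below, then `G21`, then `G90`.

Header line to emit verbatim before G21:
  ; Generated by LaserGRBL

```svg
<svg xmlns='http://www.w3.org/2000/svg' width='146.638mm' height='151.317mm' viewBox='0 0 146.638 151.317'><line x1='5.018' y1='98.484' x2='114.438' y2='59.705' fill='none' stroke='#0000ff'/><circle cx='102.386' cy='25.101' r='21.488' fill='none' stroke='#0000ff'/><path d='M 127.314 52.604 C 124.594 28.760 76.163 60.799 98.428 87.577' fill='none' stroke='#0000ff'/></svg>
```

Since the viewBox matches the mm dimensions, user units are millimetres directly. The only transform is the Y-flip y_m = 151.317 − y_svg.

Shape 1 is a line segment drawn with `<line>`. Its stroke #0000ff means cut at S805, F865. After flipping Y the toolpath is (5.018,52.833) → (114.438,91.612).

Shape 2 is a circle drawn with `<circle>`. Its stroke #0000ff means cut at S805, F865. After flipping Y the toolpath is (123.874,126.216) → (117.580,141.410) → (102.386,147.704) → (87.192,141.410) → (80.898,126.216) → (87.192,111.022) → (102.386,104.728) → (117.580,111.022) → (123.874,126.216), returning to the start.

Shape 3 is a cubic bezier drawn with `<path>`. Its stroke #0000ff means cut at S805, F865. After flipping Y the toolpath is (127.314,98.713) → (118.522,107.073) → (103.502,100.210) → (93.166,83.855) → (98.428,63.740).

; Generated by LaserGRBL
G21
G90
G0 X5.018 Y52.833
M3 S805
G1 X114.438 Y91.612 F865
M5
G0 X123.874 Y126.216
M3 S805
G1 X117.580 Y141.410 F865
G1 X102.386 Y147.704 F865
G1 X87.192 Y141.410 F865
G1 X80.898 Y126.216 F865
G1 X87.192 Y111.022 F865
G1 X102.386 Y104.728 F865
G1 X117.580 Y111.022 F865
G1 X123.874 Y126.216 F865
M5
G0 X127.314 Y98.713
M3 S805
G1 X118.522 Y107.073 F865
G1 X103.502 Y100.210 F865
G1 X93.166 Y83.855 F865
G1 X98.428 Y63.740 F865
M5
G0 X0.000 Y0.000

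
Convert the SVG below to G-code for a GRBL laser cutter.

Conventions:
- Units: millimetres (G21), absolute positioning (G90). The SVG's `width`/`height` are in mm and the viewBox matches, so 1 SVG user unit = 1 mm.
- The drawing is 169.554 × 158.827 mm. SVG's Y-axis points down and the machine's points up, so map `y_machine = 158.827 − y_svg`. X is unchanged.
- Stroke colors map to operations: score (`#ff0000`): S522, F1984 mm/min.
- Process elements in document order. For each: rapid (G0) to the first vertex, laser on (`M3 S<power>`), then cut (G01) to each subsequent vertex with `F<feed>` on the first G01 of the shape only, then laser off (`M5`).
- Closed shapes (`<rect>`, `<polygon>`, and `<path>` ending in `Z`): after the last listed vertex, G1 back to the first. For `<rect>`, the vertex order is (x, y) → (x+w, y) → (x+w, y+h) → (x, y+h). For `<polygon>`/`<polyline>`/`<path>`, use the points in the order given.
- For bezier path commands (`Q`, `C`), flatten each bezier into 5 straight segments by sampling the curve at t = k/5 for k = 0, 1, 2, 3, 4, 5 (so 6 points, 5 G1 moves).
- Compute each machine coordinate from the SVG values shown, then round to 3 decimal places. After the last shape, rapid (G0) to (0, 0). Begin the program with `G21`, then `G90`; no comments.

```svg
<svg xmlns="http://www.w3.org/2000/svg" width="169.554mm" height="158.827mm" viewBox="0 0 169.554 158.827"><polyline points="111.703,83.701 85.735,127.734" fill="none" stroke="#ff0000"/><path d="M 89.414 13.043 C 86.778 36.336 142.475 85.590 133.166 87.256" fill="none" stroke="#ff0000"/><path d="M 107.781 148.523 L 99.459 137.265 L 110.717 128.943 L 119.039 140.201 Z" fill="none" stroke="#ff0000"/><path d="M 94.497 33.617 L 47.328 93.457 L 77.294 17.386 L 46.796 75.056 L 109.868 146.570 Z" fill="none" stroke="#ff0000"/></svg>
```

Since the viewBox matches the mm dimensions, user units are millimetres directly. The only transform is the Y-flip y_m = 158.827 − y_svg.

Shape 1 is a line segment drawn with `<polyline>`. Its stroke #ff0000 means score at S522, F1984. After flipping Y the toolpath is (111.703,75.126) → (85.735,31.093).

Shape 2 is a cubic bezier drawn with `<path>`. Its stroke #ff0000 means score at S522, F1984. After flipping Y the toolpath is (89.414,145.784) → (93.846,129.281) → (106.357,110.078) → (121.028,91.705) → (131.937,77.693) → (133.166,71.571).

Shape 3 is a regular polygon drawn with `<path>`. Its stroke #ff0000 means score at S522, F1984. After flipping Y the toolpath is (107.781,10.304) → (99.459,21.562) → (110.717,29.884) → (119.039,18.626) → (107.781,10.304), returning to the start.

Shape 4 is a closed polygon drawn with `<path>`. Its stroke #ff0000 means score at S522, F1984. After flipping Y the toolpath is (94.497,125.210) → (47.328,65.370) → (77.294,141.441) → (46.796,83.771) → (109.868,12.257) → (94.497,125.210), returning to the start.

G21
G90
G0 X111.703 Y75.126
M3 S522
G01 X85.735 Y31.093 F1984
M5
G0 X89.414 Y145.784
M3 S522
G01 X93.846 Y129.281 F1984
G01 X106.357 Y110.078
G01 X121.028 Y91.705
G01 X131.937 Y77.693
G01 X133.166 Y71.571
M5
G0 X107.781 Y10.304
M3 S522
G01 X99.459 Y21.562 F1984
G01 X110.717 Y29.884
G01 X119.039 Y18.626
G01 X107.781 Y10.304
M5
G0 X94.497 Y125.210
M3 S522
G01 X47.328 Y65.370 F1984
G01 X77.294 Y141.441
G01 X46.796 Y83.771
G01 X109.868 Y12.257
G01 X94.497 Y125.210
M5
G0 X0.000 Y0.000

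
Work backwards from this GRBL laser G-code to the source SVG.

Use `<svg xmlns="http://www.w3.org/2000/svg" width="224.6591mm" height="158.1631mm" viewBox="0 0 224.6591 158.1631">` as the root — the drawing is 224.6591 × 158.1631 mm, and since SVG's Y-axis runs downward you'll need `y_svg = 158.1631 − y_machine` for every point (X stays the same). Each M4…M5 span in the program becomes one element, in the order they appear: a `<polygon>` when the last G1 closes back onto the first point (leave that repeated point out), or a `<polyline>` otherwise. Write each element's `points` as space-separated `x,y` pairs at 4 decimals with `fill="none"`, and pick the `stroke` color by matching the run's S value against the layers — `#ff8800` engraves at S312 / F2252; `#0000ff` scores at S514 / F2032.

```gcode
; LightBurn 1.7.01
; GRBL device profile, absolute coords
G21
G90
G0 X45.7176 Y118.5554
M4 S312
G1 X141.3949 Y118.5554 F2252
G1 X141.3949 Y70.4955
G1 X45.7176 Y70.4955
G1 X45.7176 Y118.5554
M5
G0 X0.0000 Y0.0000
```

y_svg = 158.1631 − y_m. Every run uses S312, so all elements get stroke `#ff8800` (engrave).

[1] closed run; points: 45.7176,39.6077 141.3949,39.6077 141.3949,87.6676 45.7176,87.6676

<svg xmlns="http://www.w3.org/2000/svg" width="224.6591mm" height="158.1631mm" viewBox="0 0 224.6591 158.1631">
  <polygon points="45.7176,39.6077 141.3949,39.6077 141.3949,87.6676 45.7176,87.6676" fill="none" stroke="#ff8800"/>
</svg>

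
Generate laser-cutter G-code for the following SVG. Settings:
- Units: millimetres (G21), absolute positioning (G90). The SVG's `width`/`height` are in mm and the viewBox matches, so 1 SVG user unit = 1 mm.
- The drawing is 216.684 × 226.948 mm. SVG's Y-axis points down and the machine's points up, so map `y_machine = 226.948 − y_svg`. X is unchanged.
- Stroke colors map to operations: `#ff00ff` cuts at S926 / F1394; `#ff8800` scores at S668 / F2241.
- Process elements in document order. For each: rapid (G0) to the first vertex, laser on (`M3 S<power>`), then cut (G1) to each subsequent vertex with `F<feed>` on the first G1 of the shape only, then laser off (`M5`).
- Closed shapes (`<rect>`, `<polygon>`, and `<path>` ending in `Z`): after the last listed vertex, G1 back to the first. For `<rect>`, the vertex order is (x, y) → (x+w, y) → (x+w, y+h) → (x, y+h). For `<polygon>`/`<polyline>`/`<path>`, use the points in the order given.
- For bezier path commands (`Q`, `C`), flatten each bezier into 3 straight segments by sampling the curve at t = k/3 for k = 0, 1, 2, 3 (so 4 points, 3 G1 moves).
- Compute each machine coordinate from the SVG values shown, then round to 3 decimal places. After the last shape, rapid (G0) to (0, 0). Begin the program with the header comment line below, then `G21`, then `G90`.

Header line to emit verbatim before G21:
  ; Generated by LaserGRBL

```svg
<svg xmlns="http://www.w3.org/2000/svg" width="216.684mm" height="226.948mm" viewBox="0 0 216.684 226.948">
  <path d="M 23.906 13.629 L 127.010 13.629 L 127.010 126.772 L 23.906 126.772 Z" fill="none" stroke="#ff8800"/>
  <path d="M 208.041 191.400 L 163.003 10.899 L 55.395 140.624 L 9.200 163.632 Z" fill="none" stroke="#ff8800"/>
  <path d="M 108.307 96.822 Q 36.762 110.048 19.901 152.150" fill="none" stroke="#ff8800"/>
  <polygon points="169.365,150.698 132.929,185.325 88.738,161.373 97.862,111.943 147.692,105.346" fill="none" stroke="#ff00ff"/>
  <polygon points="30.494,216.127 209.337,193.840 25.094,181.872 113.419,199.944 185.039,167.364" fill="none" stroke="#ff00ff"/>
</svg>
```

; Generated by LaserGRBL
G21
G90
G0 X23.906 Y213.319
M3 S668
G1 X127.010 Y213.319 F2241
G1 X127.010 Y100.176
G1 X23.906 Y100.176
G1 X23.906 Y213.319
M5
G0 X208.041 Y35.548
M3 S668
G1 X163.003 Y216.049 F2241
G1 X55.395 Y86.324
G1 X9.200 Y63.316
G1 X208.041 Y35.548
M5
G0 X108.307 Y130.126
M3 S668
G1 X66.686 Y118.100 F2241
G1 X37.218 Y99.658
G1 X19.901 Y74.798
M5
G0 X169.365 Y76.250
M3 S926
G1 X132.929 Y41.623 F1394
G1 X88.738 Y65.575
G1 X97.862 Y115.005
G1 X147.692 Y121.602
G1 X169.365 Y76.250
M5
G0 X30.494 Y10.821
M3 S926
G1 X209.337 Y33.108 F1394
G1 X25.094 Y45.076
G1 X113.419 Y27.004
G1 X185.039 Y59.584
G1 X30.494 Y10.821
M5
G0 X0.000 Y0.000

viewBox `0 0 216.684 226.948` with mm width/height → 1 unit = 1 mm. Flip: y_m = 226.948 − y_svg.

**Shape 1** — `<path>` rectangle, stroke `#ff8800` → score (S668, F2241). Machine vertices: (23.906,213.319) → (127.010,213.319) → (127.010,100.176) → (23.906,100.176) → (23.906,213.319). Closed: final G1 returns to the first vertex.

**Shape 2** — `<path>` closed polygon, stroke `#ff8800` → score (S668, F2241). Machine vertices: (208.041,35.548) → (163.003,216.049) → (55.395,86.324) → (9.200,63.316) → (208.041,35.548). Closed: final G1 returns to the first vertex.

**Shape 3** — `<path>` quadratic bezier, stroke `#ff8800` → score (S668, F2241). Control points (SVG): P0=(108.307,96.822), P1=(36.762,110.048), P2=(19.901,152.150); sampled at t=k/3. Machine vertices: (108.307,130.126) → (66.686,118.100) → (37.218,99.658) → (19.901,74.798). Open path.

**Shape 4** — `<polygon>` regular polygon, stroke `#ff00ff` → cut (S926, F1394). Machine vertices: (169.365,76.250) → (132.929,41.623) → (88.738,65.575) → (97.862,115.005) → (147.692,121.602) → (169.365,76.250). Closed: final G1 returns to the first vertex.

**Shape 5** — `<polygon>` closed polygon, stroke `#ff00ff` → cut (S926, F1394). Machine vertices: (30.494,10.821) → (209.337,33.108) → (25.094,45.076) → (113.419,27.004) → (185.039,59.584) → (30.494,10.821). Closed: final G1 returns to the first vertex.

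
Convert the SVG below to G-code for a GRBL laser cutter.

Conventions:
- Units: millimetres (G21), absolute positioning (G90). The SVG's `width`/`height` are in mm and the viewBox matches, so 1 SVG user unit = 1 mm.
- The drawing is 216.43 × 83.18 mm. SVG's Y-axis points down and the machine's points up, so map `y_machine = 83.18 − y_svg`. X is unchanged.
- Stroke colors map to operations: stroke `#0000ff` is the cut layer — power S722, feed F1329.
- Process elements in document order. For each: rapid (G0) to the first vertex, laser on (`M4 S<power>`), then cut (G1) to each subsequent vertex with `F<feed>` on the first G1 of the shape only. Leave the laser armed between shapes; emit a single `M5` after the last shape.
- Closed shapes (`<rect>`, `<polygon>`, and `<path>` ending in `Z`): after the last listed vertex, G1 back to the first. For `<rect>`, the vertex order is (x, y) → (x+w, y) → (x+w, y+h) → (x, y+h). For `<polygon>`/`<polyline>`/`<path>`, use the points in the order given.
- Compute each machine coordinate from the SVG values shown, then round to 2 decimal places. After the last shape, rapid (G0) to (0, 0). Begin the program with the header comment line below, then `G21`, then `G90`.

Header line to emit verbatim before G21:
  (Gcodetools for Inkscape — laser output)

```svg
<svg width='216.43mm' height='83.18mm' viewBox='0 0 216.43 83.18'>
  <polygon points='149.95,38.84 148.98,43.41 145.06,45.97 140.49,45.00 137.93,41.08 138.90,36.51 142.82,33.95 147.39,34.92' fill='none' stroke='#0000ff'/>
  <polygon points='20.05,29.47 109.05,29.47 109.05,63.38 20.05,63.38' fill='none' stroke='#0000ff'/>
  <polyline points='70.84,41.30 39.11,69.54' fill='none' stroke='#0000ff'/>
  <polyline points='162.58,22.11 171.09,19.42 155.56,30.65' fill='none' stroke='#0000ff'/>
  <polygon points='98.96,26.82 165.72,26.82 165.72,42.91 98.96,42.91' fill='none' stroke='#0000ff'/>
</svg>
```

1 u = 1 mm; y_m = 83.18 − y.

[1] `<polygon>` regular polygon, #0000ff→cut S722 F1329: (149.95,44.34) → (148.98,39.77) → (145.06,37.21) → (140.49,38.18) → (137.93,42.10) → (138.90,46.67) → (142.82,49.23) → (147.39,48.26) → (149.95,44.34) (closed)

[2] `<polygon>` rectangle, #0000ff→cut S722 F1329: (20.05,53.71) → (109.05,53.71) → (109.05,19.80) → (20.05,19.80) → (20.05,53.71) (closed)

[3] `<polyline>` line segment, #0000ff→cut S722 F1329: (70.84,41.88) → (39.11,13.64)

[4] `<polyline>` open polyline, #0000ff→cut S722 F1329: (162.58,61.07) → (171.09,63.76) → (155.56,52.53)

[5] `<polygon>` rectangle, #0000ff→cut S722 F1329: (98.96,56.36) → (165.72,56.36) → (165.72,40.27) → (98.96,40.27) → (98.96,56.36) (closed)

(Gcodetools for Inkscape — laser output)
G21
G90
G0 X149.95 Y44.34
M4 S722
G1 X148.98 Y39.77 F1329
G1 X145.06 Y37.21
G1 X140.49 Y38.18
G1 X137.93 Y42.10
G1 X138.90 Y46.67
G1 X142.82 Y49.23
G1 X147.39 Y48.26
G1 X149.95 Y44.34
G0 X20.05 Y53.71
M4 S722
G1 X109.05 Y53.71 F1329
G1 X109.05 Y19.80
G1 X20.05 Y19.80
G1 X20.05 Y53.71
G0 X70.84 Y41.88
M4 S722
G1 X39.11 Y13.64 F1329
G0 X162.58 Y61.07
M4 S722
G1 X171.09 Y63.76 F1329
G1 X155.56 Y52.53
G0 X98.96 Y56.36
M4 S722
G1 X165.72 Y56.36 F1329
G1 X165.72 Y40.27
G1 X98.96 Y40.27
G1 X98.96 Y56.36
M5
G0 X0.00 Y0.00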